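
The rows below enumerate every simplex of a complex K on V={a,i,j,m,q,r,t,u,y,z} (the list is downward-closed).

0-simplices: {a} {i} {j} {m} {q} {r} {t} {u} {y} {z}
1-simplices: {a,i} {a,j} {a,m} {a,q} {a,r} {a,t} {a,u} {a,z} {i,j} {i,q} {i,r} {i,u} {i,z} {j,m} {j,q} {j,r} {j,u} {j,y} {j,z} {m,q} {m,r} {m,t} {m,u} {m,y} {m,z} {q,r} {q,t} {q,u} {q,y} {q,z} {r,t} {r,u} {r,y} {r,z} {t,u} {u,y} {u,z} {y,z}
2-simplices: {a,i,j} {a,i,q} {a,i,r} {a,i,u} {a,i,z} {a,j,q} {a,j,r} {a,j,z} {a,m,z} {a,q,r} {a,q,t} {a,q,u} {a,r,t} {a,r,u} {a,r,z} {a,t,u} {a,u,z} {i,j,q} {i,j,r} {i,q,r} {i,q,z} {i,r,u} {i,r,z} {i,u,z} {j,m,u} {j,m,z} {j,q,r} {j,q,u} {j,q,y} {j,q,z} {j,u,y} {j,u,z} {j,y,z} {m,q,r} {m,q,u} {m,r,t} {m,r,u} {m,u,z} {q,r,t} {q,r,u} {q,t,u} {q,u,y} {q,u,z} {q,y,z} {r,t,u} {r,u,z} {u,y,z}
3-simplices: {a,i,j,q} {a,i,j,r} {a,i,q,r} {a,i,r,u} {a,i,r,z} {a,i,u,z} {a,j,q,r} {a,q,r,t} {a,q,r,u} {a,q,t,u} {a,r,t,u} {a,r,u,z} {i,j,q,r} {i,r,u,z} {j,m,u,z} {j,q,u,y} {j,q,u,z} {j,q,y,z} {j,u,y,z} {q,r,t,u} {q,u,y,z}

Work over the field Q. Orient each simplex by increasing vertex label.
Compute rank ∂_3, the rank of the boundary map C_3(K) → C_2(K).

n_0=10 n_1=38 n_2=47 n_3=21  [Q]
∂1: piv[ai,aj,am,aq,ar,at,au,az,jy] rk=9  ker:ij,iq,ir,iu,iz,jm,jq,jr,ju,jz,mq,mr,mt,mu,my,mz,qr,qt,qu,qy,qz,rt,ru,ry,rz,tu,uy,uz,yz
∂2: piv[aij,aiq,air,aiu,aiz,ajq,ajr,ajz,amz,aqr,aqt,aqu,art,aru,arz,atu,auz,iqz,jmu,jmz,jqu,jqy,juy,jyz,mqr,mqu,mrt] rk=27  ker:ijq,ijr,iqr,iru,irz,iuz,jqr,jqz,juz,mru,muz,qrt,qru,qtu,quy,quz,qyz,rtu,ruz,uyz
∂3: piv[aijq,aijr,aiqr,airu,airz,aiuz,ajqr,aqrt,aqru,aqtu,artu,aruz,jmuz,jquy,jquz,jqyz,juyz] rk=17  ker:ijqr,iruz,qrtu,quyz
rk∂_3=17

rank∂_3=17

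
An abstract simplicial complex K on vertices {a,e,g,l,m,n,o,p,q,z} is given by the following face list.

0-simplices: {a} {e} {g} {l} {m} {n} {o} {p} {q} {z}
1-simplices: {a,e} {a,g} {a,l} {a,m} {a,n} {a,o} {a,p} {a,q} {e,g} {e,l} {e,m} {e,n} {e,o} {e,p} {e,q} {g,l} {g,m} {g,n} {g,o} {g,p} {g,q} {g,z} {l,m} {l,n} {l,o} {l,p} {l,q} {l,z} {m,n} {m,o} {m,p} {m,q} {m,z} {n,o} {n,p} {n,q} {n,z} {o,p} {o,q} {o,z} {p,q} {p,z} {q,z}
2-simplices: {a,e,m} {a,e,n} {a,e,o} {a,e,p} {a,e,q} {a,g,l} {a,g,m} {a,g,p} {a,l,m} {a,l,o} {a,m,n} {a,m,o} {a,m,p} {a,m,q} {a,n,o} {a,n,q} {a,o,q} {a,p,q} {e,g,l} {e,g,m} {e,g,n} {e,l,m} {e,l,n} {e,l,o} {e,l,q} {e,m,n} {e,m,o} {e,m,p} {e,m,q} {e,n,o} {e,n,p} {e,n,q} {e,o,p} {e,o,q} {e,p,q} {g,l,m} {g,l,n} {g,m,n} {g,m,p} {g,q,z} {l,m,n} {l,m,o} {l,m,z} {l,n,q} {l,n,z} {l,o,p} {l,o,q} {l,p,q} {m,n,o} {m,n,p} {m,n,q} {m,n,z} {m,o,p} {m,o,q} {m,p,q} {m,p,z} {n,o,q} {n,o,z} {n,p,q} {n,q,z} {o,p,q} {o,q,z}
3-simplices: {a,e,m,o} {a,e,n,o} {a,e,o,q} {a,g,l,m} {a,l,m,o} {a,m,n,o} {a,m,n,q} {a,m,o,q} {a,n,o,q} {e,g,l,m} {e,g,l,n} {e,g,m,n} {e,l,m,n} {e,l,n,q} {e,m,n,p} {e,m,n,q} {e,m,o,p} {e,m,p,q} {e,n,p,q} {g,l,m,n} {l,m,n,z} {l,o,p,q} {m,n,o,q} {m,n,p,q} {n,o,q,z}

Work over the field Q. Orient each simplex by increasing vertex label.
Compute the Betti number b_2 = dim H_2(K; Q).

n_0=10 n_1=43 n_2=62 n_3=25  [Q]
∂1: piv[ae,ag,al,am,an,ao,ap,aq,gz] rk=9  ker:eg,el,em,en,eo,ep,eq,gl,gm,gn,go,gp,gq,lm,ln,lo,lp,lq,lz,mn,mo,mp,mq,mz,no,np,nq,nz,op,oq,oz,pq,pz,qz
∂2: piv[aem,aen,aeo,aep,aeq,agl,agm,agp,alm,alo,amn,amo,amp,amq,ano,anq,aoq,apq,egl,egm,egn,eln,elq,enp,eop,gqz,lmz,lnz,lop,mpz,noz,nqz] rk=32  ker:elm,elo,emn,emo,emp,emq,eno,enq,eoq,epq,glm,gln,gmn,gmp,lmn,lmo,lnq,loq,lpq,mno,mnp,mnq,mnz,mop,moq,mpq,noq,npq,opq,oqz
∂3: piv[aemo,aeno,aeoq,aglm,almo,amno,amnq,amoq,anoq,eglm,egln,egmn,elmn,elnq,emnp,emnq,emop,empq,enpq,lmnz,lopq,noqz] rk=22  ker:glmn,mnoq,mnpq
b_2=(62−32)−22=8

b_2=8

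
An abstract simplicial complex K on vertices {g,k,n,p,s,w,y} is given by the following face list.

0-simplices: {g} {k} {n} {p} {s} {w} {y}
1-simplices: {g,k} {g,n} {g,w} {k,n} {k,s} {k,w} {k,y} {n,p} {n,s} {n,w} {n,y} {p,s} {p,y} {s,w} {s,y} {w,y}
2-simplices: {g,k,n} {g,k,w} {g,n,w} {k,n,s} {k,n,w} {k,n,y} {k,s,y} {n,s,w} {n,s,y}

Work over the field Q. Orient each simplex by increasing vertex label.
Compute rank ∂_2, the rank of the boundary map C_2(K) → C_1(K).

n_0=7 n_1=16 n_2=9  [Q]
∂1: piv[gk,gn,gw,ks,ky,np] rk=6  ker:kn,kw,ns,nw,ny,ps,py,sw,sy,wy
∂2: piv[gkn,gkw,gnw,kns,kny,ksy,nsw] rk=7  ker:knw,nsy
rk∂_2=7

rank∂_2=7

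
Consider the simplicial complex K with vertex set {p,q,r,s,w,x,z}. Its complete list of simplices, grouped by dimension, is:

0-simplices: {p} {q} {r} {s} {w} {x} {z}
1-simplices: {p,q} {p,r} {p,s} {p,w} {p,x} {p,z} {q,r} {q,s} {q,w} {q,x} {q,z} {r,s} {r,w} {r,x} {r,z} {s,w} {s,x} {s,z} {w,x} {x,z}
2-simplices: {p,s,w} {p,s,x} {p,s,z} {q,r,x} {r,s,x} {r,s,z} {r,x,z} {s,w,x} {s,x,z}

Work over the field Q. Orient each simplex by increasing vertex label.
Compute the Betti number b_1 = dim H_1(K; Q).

n_0=7 n_1=20 n_2=9  [Q]
∂1: piv[pq,pr,ps,pw,px,pz] rk=6  ker:qr,qs,qw,qx,qz,rs,rw,rx,rz,sw,sx,sz,wx,xz
∂2: piv[psw,psx,psz,qrx,rsx,rsz,rxz,swx] rk=8  ker:sxz
b_1=(20−6)−8=6

b_1=6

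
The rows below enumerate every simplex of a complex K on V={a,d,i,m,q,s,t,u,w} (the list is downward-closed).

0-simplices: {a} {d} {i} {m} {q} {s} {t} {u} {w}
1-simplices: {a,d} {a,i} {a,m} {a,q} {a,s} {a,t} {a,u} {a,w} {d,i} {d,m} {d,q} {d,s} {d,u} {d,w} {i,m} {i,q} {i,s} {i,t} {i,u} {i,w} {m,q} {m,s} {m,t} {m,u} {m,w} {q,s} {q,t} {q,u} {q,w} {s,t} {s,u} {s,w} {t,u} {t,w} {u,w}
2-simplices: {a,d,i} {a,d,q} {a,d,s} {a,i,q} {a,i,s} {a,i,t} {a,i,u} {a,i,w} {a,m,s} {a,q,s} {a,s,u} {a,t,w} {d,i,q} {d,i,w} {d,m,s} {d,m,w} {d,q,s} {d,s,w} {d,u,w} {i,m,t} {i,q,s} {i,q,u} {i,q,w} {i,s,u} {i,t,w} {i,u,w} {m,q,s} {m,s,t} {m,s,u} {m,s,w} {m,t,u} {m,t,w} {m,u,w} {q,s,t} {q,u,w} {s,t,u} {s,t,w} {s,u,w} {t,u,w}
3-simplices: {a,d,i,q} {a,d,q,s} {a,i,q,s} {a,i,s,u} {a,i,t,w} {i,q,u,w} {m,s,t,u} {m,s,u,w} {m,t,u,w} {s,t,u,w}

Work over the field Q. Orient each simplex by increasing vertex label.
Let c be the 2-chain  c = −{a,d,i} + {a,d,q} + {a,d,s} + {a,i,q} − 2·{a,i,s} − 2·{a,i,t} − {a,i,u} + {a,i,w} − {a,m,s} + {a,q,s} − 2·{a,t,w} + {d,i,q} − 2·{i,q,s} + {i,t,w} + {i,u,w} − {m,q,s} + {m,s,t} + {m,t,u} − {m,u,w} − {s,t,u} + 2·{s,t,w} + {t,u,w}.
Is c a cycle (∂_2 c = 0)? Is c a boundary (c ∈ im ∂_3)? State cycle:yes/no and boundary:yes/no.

n_0=9 n_1=35 n_2=39 n_3=10  [Q]
∂1: piv[ad,ai,am,aq,as,at,au,aw] rk=8  ker:di,dm,dq,ds,du,dw,im,iq,is,it,iu,iw,mq,ms,mt,mu,mw,qs,qt,qu,qw,st,su,sw,tu,tw,uw
∂2: piv[adi,adq,ads,aiq,ais,ait,aiu,aiw,ams,aqs,asu,atw,diw,dms,dmw,dsw,duw,imt,iqu,iqw,iuw,mqs,mst,msu,mtu,mtw,qst] rk=27  ker:diq,dqs,iqs,isu,itw,msw,muw,quw,stu,stw,suw,tuw
∂3: piv[adiq,adqs,aiqs,aisu,aitw,iquw,mstu,msuw,mtuw,stuw] rk=10
∂2c = {a,d} − 2·{a,i} − {a,m} − {a,q} + {a,s} + {a,u} + {a,w} + {d,s} − {i,t} − {i,w} − {m,q} + {m,s} − 2·{m,u} + {m,w} − 2·{q,s} + 2·{s,t} + {s,u} − 2·{s,w} + {t,u} + {u,w}

cycle:no boundary:no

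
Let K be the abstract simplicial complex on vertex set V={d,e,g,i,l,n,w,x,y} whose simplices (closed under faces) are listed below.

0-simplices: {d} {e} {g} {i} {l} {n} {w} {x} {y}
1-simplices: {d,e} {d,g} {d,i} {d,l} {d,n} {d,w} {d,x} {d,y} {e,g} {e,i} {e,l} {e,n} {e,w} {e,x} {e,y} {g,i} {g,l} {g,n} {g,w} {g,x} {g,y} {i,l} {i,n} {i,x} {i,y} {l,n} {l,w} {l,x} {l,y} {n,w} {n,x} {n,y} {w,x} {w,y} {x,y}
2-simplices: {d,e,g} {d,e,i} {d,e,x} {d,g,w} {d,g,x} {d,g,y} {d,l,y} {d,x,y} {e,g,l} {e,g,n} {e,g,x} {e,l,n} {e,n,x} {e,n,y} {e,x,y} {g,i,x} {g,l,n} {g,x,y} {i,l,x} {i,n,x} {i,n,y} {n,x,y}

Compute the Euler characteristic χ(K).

n_0=9 n_1=35 n_2=22
χ=+9−35+22=-4

χ(K)=-4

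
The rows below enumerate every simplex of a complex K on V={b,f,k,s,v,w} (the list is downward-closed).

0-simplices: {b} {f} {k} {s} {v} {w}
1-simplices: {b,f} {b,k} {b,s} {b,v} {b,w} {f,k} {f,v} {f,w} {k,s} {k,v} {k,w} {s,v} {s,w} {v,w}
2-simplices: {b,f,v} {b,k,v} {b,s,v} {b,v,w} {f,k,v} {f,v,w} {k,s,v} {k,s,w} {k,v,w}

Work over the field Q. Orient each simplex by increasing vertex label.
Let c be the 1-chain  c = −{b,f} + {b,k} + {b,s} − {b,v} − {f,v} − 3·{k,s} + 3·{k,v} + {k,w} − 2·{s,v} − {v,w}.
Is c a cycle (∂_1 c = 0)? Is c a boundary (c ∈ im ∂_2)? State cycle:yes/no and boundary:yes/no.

n_0=6 n_1=14 n_2=9  [Q]
∂1: piv[bf,bk,bs,bv,bw] rk=5  ker:fk,fv,fw,ks,kv,kw,sv,sw,vw
∂2: piv[bfv,bkv,bsv,bvw,fkv,fvw,ksv,ksw,kvw] rk=9
∂1c = 0
c vs im∂2: reduces to 0 ⇒ boundary

cycle:yes boundary:yes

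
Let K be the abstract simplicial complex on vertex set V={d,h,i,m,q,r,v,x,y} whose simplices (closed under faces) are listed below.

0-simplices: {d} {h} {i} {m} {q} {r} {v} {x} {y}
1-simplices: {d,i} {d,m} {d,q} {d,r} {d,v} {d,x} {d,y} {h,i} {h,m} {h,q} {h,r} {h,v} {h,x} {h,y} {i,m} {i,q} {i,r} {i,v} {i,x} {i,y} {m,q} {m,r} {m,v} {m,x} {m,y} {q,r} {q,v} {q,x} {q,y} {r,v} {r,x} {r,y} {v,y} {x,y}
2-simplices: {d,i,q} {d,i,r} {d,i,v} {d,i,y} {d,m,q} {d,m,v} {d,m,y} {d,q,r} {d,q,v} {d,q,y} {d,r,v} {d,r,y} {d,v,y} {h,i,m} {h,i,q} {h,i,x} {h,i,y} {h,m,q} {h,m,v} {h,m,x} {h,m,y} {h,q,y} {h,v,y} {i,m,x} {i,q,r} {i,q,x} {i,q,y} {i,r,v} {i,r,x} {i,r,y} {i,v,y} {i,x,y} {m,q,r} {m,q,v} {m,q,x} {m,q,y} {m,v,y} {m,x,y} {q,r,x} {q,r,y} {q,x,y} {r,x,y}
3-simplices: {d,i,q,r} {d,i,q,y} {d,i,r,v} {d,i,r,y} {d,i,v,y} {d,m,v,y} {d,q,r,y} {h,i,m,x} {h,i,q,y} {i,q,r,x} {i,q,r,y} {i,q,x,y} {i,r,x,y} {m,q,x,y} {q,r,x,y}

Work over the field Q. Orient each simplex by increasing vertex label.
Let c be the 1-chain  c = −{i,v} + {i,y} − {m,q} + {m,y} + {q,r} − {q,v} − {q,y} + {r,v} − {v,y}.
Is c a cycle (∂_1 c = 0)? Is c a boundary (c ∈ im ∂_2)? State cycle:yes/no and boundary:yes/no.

n_0=9 n_1=34 n_2=42 n_3=15  [Q]
∂1: piv[di,dm,dq,dr,dv,dx,dy,hi] rk=8  ker:hm,hq,hr,hv,hx,hy,im,iq,ir,iv,ix,iy,mq,mr,mv,mx,my,qr,qv,qx,qy,rv,rx,ry,vy,xy
∂2: piv[diq,dir,div,diy,dmq,dmv,dmy,dqr,dqv,dqy,drv,dry,dvy,him,hiq,hix,hiy,hmq,hmv,hmx,iqx,irx,ixy,mqr] rk=24  ker:hmy,hqy,hvy,imx,iqr,iqy,irv,iry,ivy,mqv,mqx,mqy,mvy,mxy,qrx,qry,qxy,rxy
∂3: piv[diqr,diqy,dirv,diry,divy,dmvy,dqry,himx,hiqy,iqrx,iqxy,irxy,mqxy] rk=13  ker:iqry,qrxy
∂1c = 0
c vs im∂2: reduces to 0 ⇒ boundary

cycle:yes boundary:yes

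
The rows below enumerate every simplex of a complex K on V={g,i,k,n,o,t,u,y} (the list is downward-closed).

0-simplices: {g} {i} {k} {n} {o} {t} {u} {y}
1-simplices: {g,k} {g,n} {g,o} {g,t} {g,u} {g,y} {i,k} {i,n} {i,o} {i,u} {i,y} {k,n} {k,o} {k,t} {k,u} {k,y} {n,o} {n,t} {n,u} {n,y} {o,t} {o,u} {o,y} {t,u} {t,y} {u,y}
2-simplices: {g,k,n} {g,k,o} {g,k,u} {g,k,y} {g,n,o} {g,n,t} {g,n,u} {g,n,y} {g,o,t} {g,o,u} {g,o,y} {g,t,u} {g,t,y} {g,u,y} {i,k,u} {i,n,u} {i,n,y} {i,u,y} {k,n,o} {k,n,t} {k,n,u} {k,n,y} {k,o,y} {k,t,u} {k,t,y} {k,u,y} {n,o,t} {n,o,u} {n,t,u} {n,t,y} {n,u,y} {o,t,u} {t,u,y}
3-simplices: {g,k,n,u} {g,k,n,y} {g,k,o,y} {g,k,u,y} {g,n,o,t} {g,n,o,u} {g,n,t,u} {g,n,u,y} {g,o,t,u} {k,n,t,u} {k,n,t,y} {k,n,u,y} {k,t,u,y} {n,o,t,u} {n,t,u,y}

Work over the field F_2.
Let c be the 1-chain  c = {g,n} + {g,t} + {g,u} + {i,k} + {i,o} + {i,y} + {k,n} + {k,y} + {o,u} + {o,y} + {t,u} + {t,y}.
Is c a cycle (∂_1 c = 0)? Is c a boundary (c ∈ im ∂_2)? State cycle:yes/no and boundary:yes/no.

n_0=8 n_1=26 n_2=33 n_3=15  [Z2]
∂1: piv[gk,gn,go,gt,gu,gy,ik] rk=7  ker:in,io,iu,iy,kn,ko,kt,ku,ky,no,nt,nu,ny,ot,ou,oy,tu,ty,uy
∂2: piv[gkn,gko,gku,gky,gno,gnt,gnu,gny,got,gou,goy,gtu,gty,guy,iku,inu,iny,knt] rk=18  ker:iuy,kno,knu,kny,koy,ktu,kty,kuy,not,nou,ntu,nty,nuy,otu,tuy
∂3: piv[gknu,gkny,gkoy,gkuy,gnot,gnou,gntu,gnuy,gotu,kntu,knty,ktuy] rk=12  ker:knuy,notu,ntuy
∂1c = {g} + {i} + {k} + {o} + {t} + {u}

cycle:no boundary:no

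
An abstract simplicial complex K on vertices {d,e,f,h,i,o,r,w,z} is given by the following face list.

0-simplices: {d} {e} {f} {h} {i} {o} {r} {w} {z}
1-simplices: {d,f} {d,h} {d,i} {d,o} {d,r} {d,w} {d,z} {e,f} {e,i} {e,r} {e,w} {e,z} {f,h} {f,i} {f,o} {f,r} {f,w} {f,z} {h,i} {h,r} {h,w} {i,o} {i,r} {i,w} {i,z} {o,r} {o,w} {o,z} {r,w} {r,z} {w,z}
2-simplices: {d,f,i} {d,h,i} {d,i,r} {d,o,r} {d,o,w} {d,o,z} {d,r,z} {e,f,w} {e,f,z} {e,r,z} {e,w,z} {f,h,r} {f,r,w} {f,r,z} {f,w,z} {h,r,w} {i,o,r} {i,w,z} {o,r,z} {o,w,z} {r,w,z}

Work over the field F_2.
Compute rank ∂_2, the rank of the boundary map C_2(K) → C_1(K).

n_0=9 n_1=31 n_2=21  [Z2]
∂1: piv[df,dh,di,do,dr,dw,dz,ef] rk=8  ker:ei,er,ew,ez,fh,fi,fo,fr,fw,fz,hi,hr,hw,io,ir,iw,iz,or,ow,oz,rw,rz,wz
∂2: piv[dfi,dhi,dir,dor,dow,doz,drz,efw,efz,erz,ewz,fhr,frw,frz,hrw,ior,iwz,owz] rk=18  ker:fwz,orz,rwz
rk∂_2=18

rank∂_2=18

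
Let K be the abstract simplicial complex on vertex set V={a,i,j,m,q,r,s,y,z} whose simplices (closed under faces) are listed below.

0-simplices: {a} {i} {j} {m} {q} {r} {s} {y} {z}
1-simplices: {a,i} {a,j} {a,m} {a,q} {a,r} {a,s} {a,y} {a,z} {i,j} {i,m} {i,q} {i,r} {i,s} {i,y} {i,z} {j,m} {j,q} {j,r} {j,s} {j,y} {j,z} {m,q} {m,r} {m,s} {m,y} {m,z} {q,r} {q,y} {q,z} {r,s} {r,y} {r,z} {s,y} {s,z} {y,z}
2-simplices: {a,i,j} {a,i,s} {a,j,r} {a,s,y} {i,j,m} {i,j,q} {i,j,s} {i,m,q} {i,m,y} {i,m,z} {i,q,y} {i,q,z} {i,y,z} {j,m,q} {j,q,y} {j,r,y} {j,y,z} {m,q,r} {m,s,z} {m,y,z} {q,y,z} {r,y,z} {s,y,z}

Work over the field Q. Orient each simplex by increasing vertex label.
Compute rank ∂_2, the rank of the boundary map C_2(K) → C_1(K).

rank∂_2=20

n_0=9 n_1=35 n_2=23  [Q]
∂1: piv[ai,aj,am,aq,ar,as,ay,az] rk=8  ker:ij,im,iq,ir,is,iy,iz,jm,jq,jr,js,jy,jz,mq,mr,ms,my,mz,qr,qy,qz,rs,ry,rz,sy,sz,yz
∂2: piv[aij,ais,ajr,asy,ijm,ijq,ijs,imq,imy,imz,iqy,iqz,iyz,jqy,jry,jyz,mqr,msz,ryz,syz] rk=20  ker:jmq,myz,qyz
rk∂_2=20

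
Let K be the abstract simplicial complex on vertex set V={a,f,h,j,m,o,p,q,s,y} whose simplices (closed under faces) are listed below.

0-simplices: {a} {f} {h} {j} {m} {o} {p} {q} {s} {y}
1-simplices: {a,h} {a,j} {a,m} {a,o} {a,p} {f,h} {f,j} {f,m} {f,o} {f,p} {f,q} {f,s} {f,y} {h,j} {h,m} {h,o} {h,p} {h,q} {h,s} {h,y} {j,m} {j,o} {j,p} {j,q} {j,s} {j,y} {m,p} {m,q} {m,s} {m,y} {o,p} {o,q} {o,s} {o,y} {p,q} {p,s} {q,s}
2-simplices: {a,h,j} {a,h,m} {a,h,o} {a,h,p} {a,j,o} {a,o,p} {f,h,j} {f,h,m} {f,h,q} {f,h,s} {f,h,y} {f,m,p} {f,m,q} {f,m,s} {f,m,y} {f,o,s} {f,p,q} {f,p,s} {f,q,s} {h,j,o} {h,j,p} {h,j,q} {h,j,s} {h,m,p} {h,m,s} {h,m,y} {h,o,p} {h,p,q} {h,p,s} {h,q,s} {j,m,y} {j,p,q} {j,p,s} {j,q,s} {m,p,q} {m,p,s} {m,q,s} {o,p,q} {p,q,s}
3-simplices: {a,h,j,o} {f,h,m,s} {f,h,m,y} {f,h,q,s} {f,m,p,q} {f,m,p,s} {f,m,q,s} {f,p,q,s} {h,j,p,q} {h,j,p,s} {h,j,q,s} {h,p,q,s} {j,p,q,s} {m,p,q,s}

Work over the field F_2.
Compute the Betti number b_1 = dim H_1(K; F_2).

n_0=10 n_1=37 n_2=39 n_3=14  [Z2]
∂1: piv[ah,aj,am,ao,ap,fh,fq,fs,fy] rk=9  ker:fj,fm,fo,fp,hj,hm,ho,hp,hq,hs,hy,jm,jo,jp,jq,js,jy,mp,mq,ms,my,op,oq,os,oy,pq,ps,qs
∂2: piv[ahj,ahm,aho,ahp,ajo,aop,fhj,fhm,fhq,fhs,fhy,fmp,fmq,fms,fmy,fos,fpq,fps,fqs,hjp,hjq,hjs,hmp,jmy,opq] rk=25  ker:hjo,hms,hmy,hop,hpq,hps,hqs,jpq,jps,jqs,mpq,mps,mqs,pqs
∂3: piv[ahjo,fhms,fhmy,fhqs,fmpq,fmps,fmqs,fpqs,hjpq,hjps,hjqs,hpqs] rk=12  ker:jpqs,mpqs
b_1=(37−9)−25=3

b_1=3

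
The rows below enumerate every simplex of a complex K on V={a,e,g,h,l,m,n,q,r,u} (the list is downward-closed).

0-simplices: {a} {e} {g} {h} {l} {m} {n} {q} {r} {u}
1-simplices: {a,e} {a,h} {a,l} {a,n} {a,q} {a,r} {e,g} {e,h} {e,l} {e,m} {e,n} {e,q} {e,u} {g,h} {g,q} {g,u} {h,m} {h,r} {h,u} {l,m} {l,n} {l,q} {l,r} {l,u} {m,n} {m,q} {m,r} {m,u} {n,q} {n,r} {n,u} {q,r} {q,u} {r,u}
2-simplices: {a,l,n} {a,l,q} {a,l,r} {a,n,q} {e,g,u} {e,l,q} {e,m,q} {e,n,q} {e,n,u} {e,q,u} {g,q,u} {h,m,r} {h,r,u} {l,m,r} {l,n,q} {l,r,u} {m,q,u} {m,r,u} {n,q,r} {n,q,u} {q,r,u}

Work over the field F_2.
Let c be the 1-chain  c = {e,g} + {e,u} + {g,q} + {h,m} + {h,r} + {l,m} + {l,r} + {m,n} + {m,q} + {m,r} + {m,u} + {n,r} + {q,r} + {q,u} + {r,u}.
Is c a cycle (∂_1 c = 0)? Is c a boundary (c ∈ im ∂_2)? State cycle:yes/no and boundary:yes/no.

n_0=10 n_1=34 n_2=21  [Z2]
∂1: piv[ae,ah,al,an,aq,ar,eg,em,eu] rk=9  ker:eh,el,en,eq,gh,gq,gu,hm,hr,hu,lm,ln,lq,lr,lu,mn,mq,mr,mu,nq,nr,nu,qr,qu,ru
∂2: piv[aln,alq,alr,anq,egu,elq,emq,enq,enu,equ,gqu,hmr,hru,lmr,lru,mqu,mru,nqr,qru] rk=19  ker:lnq,nqu
∂1c = 0
c vs im∂2: residual ≠ 0 ⇒ not boundary

cycle:yes boundary:no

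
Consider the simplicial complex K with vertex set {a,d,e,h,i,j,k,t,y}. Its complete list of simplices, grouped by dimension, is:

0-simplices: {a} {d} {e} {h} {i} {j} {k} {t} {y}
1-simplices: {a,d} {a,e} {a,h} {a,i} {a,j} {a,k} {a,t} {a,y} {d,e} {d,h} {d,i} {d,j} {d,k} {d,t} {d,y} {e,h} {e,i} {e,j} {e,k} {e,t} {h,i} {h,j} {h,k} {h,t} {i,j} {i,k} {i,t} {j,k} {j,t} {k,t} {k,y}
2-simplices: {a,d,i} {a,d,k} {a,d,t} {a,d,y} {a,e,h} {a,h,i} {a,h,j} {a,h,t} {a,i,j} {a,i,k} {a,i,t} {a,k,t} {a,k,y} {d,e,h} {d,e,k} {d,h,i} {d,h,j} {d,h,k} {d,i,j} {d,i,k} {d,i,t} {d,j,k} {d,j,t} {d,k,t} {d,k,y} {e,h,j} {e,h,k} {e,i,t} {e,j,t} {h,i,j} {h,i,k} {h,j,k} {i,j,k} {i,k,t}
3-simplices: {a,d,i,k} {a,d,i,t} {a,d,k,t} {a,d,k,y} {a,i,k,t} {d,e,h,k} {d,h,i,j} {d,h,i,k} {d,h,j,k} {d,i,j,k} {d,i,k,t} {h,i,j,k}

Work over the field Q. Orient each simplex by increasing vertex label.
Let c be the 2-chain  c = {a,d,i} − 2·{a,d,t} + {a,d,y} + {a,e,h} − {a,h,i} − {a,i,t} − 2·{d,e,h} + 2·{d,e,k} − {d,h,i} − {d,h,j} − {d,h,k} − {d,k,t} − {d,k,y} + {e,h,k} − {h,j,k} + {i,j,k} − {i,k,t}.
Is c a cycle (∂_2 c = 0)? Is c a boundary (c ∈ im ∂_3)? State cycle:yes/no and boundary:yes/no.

n_0=9 n_1=31 n_2=34 n_3=12  [Q]
∂1: piv[ad,ae,ah,ai,aj,ak,at,ay] rk=8  ker:de,dh,di,dj,dk,dt,dy,eh,ei,ej,ek,et,hi,hj,hk,ht,ij,ik,it,jk,jt,kt,ky
∂2: piv[adi,adk,adt,ady,aeh,ahi,ahj,aht,aij,aik,ait,akt,aky,deh,dek,dhi,dhj,dhk,djk,djt,ehj,eit,ejt] rk=23  ker:dij,dik,dit,dkt,dky,ehk,hij,hik,hjk,ijk,ikt
∂3: piv[adik,adit,adkt,adky,aikt,dehk,dhij,dhik,dhjk,dijk] rk=10  ker:dikt,hijk
∂2c = {a,e} − 2·{a,h} − {a,i} + 3·{a,t} − {a,y} − {d,h} + 2·{d,i} + {d,j} − 3·{d,k} − {d,t} + 2·{d,y} + {e,k} − 2·{h,i} − 2·{h,j} + {h,k} + {i,j} − 2·{i,k} − 2·{k,t} − {k,y}

cycle:no boundary:no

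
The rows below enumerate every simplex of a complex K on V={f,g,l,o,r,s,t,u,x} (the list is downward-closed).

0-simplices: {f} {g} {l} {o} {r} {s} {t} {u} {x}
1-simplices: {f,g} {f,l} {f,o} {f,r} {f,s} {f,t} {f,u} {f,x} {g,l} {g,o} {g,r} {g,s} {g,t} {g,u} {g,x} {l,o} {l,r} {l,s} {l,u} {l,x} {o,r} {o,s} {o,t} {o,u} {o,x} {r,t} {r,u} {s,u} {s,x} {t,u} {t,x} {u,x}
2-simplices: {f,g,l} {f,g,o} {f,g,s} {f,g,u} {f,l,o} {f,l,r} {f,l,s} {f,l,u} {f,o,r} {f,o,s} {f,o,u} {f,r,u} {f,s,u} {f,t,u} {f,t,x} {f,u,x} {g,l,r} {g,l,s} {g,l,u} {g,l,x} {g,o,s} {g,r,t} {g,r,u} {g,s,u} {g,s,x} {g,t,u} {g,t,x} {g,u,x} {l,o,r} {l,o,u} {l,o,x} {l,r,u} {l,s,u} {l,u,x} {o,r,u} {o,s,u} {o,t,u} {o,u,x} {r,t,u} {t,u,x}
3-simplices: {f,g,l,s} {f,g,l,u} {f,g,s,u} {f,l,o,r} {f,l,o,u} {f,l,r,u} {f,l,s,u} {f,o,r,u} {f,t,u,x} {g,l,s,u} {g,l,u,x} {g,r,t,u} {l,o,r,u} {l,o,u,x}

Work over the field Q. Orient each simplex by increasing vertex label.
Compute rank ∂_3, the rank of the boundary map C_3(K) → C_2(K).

n_0=9 n_1=32 n_2=40 n_3=14  [Q]
∂1: piv[fg,fl,fo,fr,fs,ft,fu,fx] rk=8  ker:gl,go,gr,gs,gt,gu,gx,lo,lr,ls,lu,lx,or,os,ot,ou,ox,rt,ru,su,sx,tu,tx,ux
∂2: piv[fgl,fgo,fgs,fgu,flo,flr,fls,flu,for,fos,fou,fru,fsu,ftu,ftx,fux,glr,glx,grt,gsx,gtu,gtx,lox,otu] rk=24  ker:gls,glu,gos,gru,gsu,gux,lor,lou,lru,lsu,lux,oru,osu,oux,rtu,tux
∂3: piv[fgls,fglu,fgsu,flor,flou,flru,flsu,foru,ftux,glux,grtu,loux] rk=12  ker:glsu,loru
rk∂_3=12

rank∂_3=12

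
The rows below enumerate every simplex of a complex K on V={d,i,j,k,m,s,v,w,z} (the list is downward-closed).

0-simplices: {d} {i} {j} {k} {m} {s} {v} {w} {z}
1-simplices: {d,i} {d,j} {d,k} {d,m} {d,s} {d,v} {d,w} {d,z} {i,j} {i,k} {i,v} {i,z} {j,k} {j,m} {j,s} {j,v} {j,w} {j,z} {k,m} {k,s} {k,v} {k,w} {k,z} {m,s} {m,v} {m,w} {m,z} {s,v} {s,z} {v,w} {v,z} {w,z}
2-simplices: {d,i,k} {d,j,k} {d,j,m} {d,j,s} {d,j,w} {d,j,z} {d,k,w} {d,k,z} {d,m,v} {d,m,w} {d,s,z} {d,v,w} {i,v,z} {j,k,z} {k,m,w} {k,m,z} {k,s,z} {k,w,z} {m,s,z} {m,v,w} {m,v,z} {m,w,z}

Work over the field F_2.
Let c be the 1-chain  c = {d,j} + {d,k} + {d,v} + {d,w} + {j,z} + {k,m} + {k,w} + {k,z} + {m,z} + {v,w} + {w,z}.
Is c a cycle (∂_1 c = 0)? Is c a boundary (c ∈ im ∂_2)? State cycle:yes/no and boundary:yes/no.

cycle:yes boundary:yes

n_0=9 n_1=32 n_2=22  [Z2]
∂1: piv[di,dj,dk,dm,ds,dv,dw,dz] rk=8  ker:ij,ik,iv,iz,jk,jm,js,jv,jw,jz,km,ks,kv,kw,kz,ms,mv,mw,mz,sv,sz,vw,vz,wz
∂2: piv[dik,djk,djm,djs,djw,djz,dkw,dkz,dmv,dmw,dsz,dvw,ivz,kmw,kmz,ksz,kwz,msz,mvz] rk=19  ker:jkz,mvw,mwz
∂1c = 0
c vs im∂2: reduces to 0 ⇒ boundary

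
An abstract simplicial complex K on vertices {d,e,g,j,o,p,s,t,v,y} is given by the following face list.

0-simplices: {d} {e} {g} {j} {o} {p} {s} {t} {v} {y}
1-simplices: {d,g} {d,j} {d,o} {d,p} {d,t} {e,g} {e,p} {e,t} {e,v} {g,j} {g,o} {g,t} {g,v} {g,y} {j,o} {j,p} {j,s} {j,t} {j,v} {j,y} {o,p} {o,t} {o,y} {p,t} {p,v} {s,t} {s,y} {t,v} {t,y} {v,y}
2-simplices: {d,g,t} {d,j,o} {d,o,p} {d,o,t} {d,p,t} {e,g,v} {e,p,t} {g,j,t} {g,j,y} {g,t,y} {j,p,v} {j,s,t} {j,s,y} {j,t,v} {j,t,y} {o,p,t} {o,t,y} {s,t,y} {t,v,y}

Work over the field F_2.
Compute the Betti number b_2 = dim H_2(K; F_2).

b_2=3

n_0=10 n_1=30 n_2=19  [Z2]
∂1: piv[dg,dj,do,dp,dt,eg,ev,gy,js] rk=9  ker:ep,et,gj,go,gt,gv,jo,jp,jt,jv,jy,op,ot,oy,pt,pv,st,sy,tv,ty,vy
∂2: piv[dgt,djo,dop,dot,dpt,egv,ept,gjt,gjy,gty,jpv,jst,jsy,jtv,oty,tvy] rk=16  ker:jty,opt,sty
b_2=(19−16)−0=3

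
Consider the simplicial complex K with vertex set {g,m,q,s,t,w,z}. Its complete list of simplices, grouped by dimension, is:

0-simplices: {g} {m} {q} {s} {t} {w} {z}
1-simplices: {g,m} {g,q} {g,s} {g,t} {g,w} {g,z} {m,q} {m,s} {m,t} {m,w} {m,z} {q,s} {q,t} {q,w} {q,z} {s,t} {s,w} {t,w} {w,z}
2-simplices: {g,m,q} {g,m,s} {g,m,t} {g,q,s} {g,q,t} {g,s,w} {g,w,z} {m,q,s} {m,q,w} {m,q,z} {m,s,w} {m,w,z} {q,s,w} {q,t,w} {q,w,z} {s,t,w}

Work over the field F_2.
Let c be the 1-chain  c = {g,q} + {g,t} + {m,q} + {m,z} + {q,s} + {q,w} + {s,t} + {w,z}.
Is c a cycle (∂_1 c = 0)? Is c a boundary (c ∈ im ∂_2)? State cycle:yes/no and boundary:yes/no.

cycle:yes boundary:yes

n_0=7 n_1=19 n_2=16  [Z2]
∂1: piv[gm,gq,gs,gt,gw,gz] rk=6  ker:mq,ms,mt,mw,mz,qs,qt,qw,qz,st,sw,tw,wz
∂2: piv[gmq,gms,gmt,gqs,gqt,gsw,gwz,mqw,mqz,msw,mwz,qtw,stw] rk=13  ker:mqs,qsw,qwz
∂1c = 0
c vs im∂2: reduces to 0 ⇒ boundary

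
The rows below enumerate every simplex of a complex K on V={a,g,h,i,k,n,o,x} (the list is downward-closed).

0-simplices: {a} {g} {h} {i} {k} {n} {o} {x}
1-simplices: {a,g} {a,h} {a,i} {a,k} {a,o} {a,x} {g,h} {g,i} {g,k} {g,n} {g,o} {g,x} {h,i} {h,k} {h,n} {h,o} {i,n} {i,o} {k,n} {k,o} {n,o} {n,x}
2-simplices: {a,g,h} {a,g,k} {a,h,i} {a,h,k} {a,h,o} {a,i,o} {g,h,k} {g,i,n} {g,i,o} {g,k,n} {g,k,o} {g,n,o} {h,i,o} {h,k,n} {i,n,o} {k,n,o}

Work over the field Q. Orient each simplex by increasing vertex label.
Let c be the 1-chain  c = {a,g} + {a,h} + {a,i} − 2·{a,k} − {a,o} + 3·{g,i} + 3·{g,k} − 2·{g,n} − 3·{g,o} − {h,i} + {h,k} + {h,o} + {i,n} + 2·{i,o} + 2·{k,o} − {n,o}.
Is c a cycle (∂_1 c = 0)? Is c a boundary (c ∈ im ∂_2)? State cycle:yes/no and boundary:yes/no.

cycle:yes boundary:yes

n_0=8 n_1=22 n_2=16  [Q]
∂1: piv[ag,ah,ai,ak,ao,ax,gn] rk=7  ker:gh,gi,gk,go,gx,hi,hk,hn,ho,in,io,kn,ko,no,nx
∂2: piv[agh,agk,ahi,ahk,aho,aio,gin,gio,gkn,gko,gno,hkn] rk=12  ker:ghk,hio,ino,kno
∂1c = 0
c vs im∂2: reduces to 0 ⇒ boundary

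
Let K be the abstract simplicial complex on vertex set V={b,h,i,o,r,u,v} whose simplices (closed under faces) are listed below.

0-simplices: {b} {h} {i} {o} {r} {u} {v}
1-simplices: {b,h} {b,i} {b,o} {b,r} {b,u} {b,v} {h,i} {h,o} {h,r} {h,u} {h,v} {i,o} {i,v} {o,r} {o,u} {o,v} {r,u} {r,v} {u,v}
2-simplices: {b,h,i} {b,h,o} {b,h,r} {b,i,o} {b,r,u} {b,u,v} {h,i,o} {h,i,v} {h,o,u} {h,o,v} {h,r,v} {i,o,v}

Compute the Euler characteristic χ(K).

n_0=7 n_1=19 n_2=12
χ=+7−19+12=0

χ(K)=0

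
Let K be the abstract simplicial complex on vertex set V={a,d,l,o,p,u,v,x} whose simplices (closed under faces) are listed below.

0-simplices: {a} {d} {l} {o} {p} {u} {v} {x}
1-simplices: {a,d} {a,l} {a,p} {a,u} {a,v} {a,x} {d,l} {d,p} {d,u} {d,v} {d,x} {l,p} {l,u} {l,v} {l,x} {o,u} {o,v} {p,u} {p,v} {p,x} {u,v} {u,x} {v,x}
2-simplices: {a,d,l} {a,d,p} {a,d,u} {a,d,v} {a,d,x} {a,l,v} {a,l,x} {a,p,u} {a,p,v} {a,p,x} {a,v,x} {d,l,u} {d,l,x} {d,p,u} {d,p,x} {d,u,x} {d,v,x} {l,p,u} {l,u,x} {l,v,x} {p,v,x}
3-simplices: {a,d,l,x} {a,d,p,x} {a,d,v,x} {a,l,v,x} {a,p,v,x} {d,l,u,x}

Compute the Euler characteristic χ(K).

n_0=8 n_1=23 n_2=21 n_3=6
χ=+8−23+21−6=0

χ(K)=0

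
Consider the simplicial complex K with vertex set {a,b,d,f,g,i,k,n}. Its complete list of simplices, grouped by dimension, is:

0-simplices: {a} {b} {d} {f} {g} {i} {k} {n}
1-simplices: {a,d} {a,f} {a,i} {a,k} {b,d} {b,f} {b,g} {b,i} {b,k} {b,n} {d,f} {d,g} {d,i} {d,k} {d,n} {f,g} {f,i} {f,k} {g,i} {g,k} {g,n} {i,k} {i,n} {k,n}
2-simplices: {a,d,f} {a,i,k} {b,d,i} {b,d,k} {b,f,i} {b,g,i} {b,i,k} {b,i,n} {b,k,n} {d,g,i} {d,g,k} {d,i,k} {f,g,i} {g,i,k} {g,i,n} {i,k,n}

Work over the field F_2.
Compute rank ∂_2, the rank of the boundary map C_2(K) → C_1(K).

rank∂_2=13

n_0=8 n_1=24 n_2=16  [Z2]
∂1: piv[ad,af,ai,ak,bd,bg,bn] rk=7  ker:bf,bi,bk,df,dg,di,dk,dn,fg,fi,fk,gi,gk,gn,ik,in,kn
∂2: piv[adf,aik,bdi,bdk,bfi,bgi,bik,bin,bkn,dgi,dgk,fgi,gin] rk=13  ker:dik,gik,ikn
rk∂_2=13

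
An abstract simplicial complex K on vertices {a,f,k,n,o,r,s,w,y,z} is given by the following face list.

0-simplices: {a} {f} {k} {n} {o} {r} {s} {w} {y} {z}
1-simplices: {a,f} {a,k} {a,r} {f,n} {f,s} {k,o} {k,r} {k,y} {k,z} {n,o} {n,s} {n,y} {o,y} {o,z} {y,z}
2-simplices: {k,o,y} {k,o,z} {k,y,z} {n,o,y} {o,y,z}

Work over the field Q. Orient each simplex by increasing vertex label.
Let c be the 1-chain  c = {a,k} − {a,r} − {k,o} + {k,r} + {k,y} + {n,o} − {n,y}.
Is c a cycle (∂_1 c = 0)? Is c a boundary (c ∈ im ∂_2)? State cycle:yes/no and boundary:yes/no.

cycle:yes boundary:no

n_0=10 n_1=15 n_2=5  [Q]
∂1: piv[af,ak,ar,fn,fs,ko,ky,kz] rk=8  ker:kr,no,ns,ny,oy,oz,yz
∂2: piv[koy,koz,kyz,noy] rk=4  ker:oyz
∂1c = 0
c vs im∂2: residual ≠ 0 ⇒ not boundary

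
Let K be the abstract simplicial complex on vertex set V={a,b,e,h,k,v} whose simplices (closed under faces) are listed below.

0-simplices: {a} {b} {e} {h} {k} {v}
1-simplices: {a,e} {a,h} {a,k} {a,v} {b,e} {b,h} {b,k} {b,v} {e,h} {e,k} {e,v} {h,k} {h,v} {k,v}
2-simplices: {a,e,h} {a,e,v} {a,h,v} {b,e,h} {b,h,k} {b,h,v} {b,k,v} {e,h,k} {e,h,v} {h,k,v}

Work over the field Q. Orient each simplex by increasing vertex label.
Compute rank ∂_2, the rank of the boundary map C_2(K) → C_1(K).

rank∂_2=8

n_0=6 n_1=14 n_2=10  [Q]
∂1: piv[ae,ah,ak,av,be] rk=5  ker:bh,bk,bv,eh,ek,ev,hk,hv,kv
∂2: piv[aeh,aev,ahv,beh,bhk,bhv,bkv,ehk] rk=8  ker:ehv,hkv
rk∂_2=8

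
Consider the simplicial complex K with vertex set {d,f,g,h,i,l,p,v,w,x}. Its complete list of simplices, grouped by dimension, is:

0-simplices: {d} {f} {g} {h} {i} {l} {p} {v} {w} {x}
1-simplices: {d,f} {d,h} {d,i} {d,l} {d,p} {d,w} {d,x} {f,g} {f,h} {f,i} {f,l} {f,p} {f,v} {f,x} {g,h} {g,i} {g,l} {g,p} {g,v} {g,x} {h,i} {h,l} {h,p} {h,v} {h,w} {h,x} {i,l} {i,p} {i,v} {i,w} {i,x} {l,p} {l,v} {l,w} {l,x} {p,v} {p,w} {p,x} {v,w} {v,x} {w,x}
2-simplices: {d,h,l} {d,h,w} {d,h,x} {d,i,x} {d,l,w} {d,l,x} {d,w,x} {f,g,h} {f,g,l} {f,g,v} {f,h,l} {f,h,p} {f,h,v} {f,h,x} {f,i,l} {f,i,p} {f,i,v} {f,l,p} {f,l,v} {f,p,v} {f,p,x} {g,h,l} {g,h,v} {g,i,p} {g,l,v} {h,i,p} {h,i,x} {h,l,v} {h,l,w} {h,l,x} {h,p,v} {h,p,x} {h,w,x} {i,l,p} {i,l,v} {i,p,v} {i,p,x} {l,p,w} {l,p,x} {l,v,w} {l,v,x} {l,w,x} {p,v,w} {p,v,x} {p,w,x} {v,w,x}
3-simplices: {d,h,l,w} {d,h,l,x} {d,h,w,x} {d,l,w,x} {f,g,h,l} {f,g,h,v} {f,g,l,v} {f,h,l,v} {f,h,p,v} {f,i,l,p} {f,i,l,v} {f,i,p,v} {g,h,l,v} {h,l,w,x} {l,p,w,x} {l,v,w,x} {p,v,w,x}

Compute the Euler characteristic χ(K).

χ(K)=-2

n_0=10 n_1=41 n_2=46 n_3=17
χ=+10−41+46−17=-2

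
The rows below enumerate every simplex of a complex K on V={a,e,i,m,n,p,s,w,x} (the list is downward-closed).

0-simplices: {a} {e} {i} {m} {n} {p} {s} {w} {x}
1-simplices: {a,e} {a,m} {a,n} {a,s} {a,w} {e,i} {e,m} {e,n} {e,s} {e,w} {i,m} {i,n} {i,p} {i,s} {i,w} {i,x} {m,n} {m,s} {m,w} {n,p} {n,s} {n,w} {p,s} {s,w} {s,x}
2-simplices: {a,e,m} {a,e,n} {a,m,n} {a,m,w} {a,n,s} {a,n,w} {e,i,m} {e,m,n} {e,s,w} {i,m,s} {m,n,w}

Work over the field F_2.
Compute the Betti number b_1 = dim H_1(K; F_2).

b_1=8

n_0=9 n_1=25 n_2=11  [Z2]
∂1: piv[ae,am,an,as,aw,ei,ip,ix] rk=8  ker:em,en,es,ew,im,in,is,iw,mn,ms,mw,np,ns,nw,ps,sw,sx
∂2: piv[aem,aen,amn,amw,ans,anw,eim,esw,ims] rk=9  ker:emn,mnw
b_1=(25−8)−9=8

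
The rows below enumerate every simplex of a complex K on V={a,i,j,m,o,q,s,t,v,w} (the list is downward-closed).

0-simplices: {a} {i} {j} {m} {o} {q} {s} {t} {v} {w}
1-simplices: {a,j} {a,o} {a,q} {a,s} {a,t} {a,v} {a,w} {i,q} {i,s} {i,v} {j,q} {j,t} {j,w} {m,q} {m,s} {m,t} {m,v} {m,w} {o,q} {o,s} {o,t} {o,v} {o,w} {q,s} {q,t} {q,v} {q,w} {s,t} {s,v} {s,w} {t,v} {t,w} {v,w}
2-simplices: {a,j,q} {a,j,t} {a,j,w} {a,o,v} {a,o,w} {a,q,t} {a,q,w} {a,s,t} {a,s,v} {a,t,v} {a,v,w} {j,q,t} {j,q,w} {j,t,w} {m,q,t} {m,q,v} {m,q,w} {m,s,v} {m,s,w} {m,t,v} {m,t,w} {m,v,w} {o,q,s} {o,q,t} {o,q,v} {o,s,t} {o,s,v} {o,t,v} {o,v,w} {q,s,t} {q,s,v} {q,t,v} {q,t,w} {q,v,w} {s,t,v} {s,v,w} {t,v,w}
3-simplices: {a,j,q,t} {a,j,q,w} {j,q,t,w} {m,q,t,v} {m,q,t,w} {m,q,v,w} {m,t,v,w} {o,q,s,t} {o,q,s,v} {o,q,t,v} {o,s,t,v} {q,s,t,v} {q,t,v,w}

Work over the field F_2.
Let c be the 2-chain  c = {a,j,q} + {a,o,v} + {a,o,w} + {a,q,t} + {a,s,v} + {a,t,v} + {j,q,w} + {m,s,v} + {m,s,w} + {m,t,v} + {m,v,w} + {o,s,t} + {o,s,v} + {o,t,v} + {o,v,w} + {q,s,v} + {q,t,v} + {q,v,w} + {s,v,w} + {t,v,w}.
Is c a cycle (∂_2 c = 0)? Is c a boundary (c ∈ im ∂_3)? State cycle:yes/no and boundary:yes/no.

n_0=10 n_1=33 n_2=37 n_3=13  [Z2]
∂1: piv[aj,ao,aq,as,at,av,aw,iq,mq] rk=9  ker:is,iv,jq,jt,jw,ms,mt,mv,mw,oq,os,ot,ov,ow,qs,qt,qv,qw,st,sv,sw,tv,tw,vw
∂2: piv[ajq,ajt,ajw,aov,aow,aqt,aqw,ast,asv,atv,avw,jtw,mqt,mqv,mqw,msv,msw,mtv,oqs,oqt,oqv,ost] rk=22  ker:jqt,jqw,mtw,mvw,osv,otv,ovw,qst,qsv,qtv,qtw,qvw,stv,svw,tvw
∂3: piv[ajqt,ajqw,jqtw,mqtv,mqtw,mqvw,mtvw,oqst,oqsv,oqtv,ostv] rk=11  ker:qstv,qtvw
∂2c = {a,j} + {a,s} + {a,v} + {a,w} + {j,w} + {m,t} + {m,v} + {q,s} + {q,v} + {s,t} + {s,v} + {t,v} + {t,w} + {v,w}

cycle:no boundary:no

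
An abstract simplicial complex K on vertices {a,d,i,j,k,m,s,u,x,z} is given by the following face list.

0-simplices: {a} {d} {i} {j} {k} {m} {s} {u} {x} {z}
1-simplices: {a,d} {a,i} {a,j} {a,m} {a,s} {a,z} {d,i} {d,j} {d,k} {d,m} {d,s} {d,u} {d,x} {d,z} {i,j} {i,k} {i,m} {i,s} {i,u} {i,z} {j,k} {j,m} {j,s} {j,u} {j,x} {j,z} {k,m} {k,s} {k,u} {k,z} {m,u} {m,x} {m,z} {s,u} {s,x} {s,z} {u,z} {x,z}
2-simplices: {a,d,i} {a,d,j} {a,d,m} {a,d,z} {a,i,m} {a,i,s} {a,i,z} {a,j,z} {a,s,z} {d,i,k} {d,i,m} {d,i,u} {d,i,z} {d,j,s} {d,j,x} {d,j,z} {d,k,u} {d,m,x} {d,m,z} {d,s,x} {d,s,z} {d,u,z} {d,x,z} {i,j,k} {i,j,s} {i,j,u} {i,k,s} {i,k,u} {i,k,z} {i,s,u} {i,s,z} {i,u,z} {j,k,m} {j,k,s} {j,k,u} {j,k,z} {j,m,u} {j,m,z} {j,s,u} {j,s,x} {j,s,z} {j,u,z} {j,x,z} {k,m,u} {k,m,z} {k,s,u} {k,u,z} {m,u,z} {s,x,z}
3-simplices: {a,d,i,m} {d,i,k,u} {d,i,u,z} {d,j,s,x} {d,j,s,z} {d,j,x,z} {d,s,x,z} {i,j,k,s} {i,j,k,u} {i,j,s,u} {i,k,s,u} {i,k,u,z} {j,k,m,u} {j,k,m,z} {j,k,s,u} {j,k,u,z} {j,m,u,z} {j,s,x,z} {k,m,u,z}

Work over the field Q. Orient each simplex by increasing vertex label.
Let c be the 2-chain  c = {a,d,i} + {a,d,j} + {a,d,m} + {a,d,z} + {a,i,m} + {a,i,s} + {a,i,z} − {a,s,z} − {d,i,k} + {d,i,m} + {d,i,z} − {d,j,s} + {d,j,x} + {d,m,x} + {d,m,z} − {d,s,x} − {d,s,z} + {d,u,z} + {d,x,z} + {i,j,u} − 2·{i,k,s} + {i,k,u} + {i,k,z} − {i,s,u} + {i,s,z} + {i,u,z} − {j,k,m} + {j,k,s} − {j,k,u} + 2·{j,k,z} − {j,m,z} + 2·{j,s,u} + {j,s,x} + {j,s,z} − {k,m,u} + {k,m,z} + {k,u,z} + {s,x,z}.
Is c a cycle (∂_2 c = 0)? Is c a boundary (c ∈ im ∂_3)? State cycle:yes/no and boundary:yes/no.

n_0=10 n_1=38 n_2=49 n_3=19  [Q]
∂1: piv[ad,ai,aj,am,as,az,dk,du,dx] rk=9  ker:di,dj,dm,ds,dz,ij,ik,im,is,iu,iz,jk,jm,js,ju,jx,jz,km,ks,ku,kz,mu,mx,mz,su,sx,sz,uz,xz
∂2: piv[adi,adj,adm,adz,aim,ais,aiz,ajz,asz,dik,diu,djs,djx,dku,dmx,dmz,dsx,dsz,duz,dxz,ijk,ijs,iju,iks,ikz,isu,jkm,jmu,jmz] rk=29  ker:dim,diz,djz,iku,isz,iuz,jks,jku,jkz,jsu,jsx,jsz,juz,jxz,kmu,kmz,ksu,kuz,muz,sxz
∂3: piv[adim,diku,diuz,djsx,djsz,djxz,dsxz,ijks,ijku,ijsu,iksu,ikuz,jkmu,jkmz,jkuz,jmuz] rk=16  ker:jksu,jsxz,kmuz
∂2c = 4·{a,d} + 2·{a,i} − {a,j} − 2·{a,m} − 2·{a,s} − {a,z} + 2·{d,i} + {d,j} + {d,k} + 2·{d,m} − {d,s} + {d,u} − 2·{d,z} + {i,j} − {i,k} + 2·{i,m} + 3·{i,s} − {i,z} + {j,k} + 2·{j,s} − 2·{j,z} − {k,m} − {k,s} + 2·{k,u} + {k,z} − {m,u} + {m,x} + {m,z} + {s,u} + {s,x} − {s,z} + 3·{u,z} + 2·{x,z}

cycle:no boundary:no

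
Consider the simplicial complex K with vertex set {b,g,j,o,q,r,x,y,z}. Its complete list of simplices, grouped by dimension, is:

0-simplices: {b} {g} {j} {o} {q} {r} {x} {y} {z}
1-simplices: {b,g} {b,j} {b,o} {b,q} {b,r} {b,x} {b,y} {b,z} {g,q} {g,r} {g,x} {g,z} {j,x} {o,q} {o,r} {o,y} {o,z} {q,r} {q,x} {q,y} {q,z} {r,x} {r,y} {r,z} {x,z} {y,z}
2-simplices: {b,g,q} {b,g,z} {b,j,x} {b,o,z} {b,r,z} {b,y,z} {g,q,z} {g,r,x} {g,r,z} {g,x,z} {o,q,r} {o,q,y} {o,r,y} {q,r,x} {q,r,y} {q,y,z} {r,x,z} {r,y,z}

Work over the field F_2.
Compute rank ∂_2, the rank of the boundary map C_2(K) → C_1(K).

n_0=9 n_1=26 n_2=18  [Z2]
∂1: piv[bg,bj,bo,bq,br,bx,by,bz] rk=8  ker:gq,gr,gx,gz,jx,oq,or,oy,oz,qr,qx,qy,qz,rx,ry,rz,xz,yz
∂2: piv[bgq,bgz,bjx,boz,brz,byz,gqz,grx,grz,gxz,oqr,oqy,ory,qrx,qyz,ryz] rk=16  ker:qry,rxz
rk∂_2=16

rank∂_2=16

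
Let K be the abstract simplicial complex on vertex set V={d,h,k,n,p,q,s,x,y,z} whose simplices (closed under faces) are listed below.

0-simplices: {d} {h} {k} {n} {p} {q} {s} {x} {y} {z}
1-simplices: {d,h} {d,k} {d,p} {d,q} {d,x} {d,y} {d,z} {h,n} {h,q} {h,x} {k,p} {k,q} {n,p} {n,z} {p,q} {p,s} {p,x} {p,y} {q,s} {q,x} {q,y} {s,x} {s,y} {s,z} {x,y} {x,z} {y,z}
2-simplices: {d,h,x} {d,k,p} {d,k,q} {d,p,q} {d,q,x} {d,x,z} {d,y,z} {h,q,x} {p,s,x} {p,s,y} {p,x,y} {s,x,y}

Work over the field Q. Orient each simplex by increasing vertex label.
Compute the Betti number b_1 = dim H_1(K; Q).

b_1=7

n_0=10 n_1=27 n_2=12  [Q]
∂1: piv[dh,dk,dp,dq,dx,dy,dz,hn,ps] rk=9  ker:hq,hx,kp,kq,np,nz,pq,px,py,qs,qx,qy,sx,sy,sz,xy,xz,yz
∂2: piv[dhx,dkp,dkq,dpq,dqx,dxz,dyz,hqx,psx,psy,pxy] rk=11  ker:sxy
b_1=(27−9)−11=7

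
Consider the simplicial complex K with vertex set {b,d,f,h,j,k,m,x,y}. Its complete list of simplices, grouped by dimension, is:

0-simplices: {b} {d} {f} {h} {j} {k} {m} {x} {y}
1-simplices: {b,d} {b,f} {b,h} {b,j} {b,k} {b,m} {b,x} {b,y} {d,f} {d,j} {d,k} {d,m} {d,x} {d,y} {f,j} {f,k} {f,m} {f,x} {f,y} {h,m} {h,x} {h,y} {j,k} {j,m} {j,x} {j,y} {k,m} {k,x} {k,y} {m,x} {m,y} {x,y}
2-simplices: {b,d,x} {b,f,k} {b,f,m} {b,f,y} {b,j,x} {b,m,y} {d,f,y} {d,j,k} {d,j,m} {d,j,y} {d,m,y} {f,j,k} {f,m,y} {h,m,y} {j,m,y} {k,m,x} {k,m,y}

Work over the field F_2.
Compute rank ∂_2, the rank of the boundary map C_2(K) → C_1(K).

rank∂_2=15

n_0=9 n_1=32 n_2=17  [Z2]
∂1: piv[bd,bf,bh,bj,bk,bm,bx,by] rk=8  ker:df,dj,dk,dm,dx,dy,fj,fk,fm,fx,fy,hm,hx,hy,jk,jm,jx,jy,km,kx,ky,mx,my,xy
∂2: piv[bdx,bfk,bfm,bfy,bjx,bmy,dfy,djk,djm,djy,dmy,fjk,hmy,kmx,kmy] rk=15  ker:fmy,jmy
rk∂_2=15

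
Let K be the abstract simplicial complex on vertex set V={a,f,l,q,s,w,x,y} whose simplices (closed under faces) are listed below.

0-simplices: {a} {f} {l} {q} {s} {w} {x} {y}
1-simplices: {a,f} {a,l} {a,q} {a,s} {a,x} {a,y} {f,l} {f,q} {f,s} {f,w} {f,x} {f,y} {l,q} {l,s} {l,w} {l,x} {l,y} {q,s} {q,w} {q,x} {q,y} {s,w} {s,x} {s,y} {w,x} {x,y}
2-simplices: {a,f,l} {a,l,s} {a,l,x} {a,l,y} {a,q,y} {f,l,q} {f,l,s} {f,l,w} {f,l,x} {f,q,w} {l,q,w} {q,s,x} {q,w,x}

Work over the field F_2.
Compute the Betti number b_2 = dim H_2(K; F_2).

b_2=1

n_0=8 n_1=26 n_2=13  [Z2]
∂1: piv[af,al,aq,as,ax,ay,fw] rk=7  ker:fl,fq,fs,fx,fy,lq,ls,lw,lx,ly,qs,qw,qx,qy,sw,sx,sy,wx,xy
∂2: piv[afl,als,alx,aly,aqy,flq,fls,flw,flx,fqw,qsx,qwx] rk=12  ker:lqw
b_2=(13−12)−0=1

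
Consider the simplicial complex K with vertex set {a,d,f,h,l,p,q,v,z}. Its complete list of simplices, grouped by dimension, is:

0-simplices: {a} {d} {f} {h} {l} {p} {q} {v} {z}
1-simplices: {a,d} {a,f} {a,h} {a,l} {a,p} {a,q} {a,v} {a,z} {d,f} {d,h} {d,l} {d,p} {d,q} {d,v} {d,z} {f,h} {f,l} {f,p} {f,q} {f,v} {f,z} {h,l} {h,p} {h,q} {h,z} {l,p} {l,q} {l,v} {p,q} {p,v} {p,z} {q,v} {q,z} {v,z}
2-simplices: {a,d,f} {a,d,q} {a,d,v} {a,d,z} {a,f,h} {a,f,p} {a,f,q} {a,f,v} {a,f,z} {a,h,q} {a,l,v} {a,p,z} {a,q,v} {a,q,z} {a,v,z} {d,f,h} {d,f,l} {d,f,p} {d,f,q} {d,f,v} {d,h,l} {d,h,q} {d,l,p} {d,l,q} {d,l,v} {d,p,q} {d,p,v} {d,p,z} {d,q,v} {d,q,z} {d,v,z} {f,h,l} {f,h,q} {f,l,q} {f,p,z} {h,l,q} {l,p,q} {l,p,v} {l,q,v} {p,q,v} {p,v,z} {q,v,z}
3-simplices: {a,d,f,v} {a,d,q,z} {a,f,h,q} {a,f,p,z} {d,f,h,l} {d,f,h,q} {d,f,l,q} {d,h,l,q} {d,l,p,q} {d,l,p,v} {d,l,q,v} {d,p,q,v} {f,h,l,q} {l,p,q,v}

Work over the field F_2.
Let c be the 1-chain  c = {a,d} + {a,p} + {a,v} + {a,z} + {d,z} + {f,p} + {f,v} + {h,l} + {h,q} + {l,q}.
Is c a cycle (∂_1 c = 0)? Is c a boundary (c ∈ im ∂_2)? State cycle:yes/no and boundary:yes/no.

n_0=9 n_1=34 n_2=42 n_3=14  [Z2]
∂1: piv[ad,af,ah,al,ap,aq,av,az] rk=8  ker:df,dh,dl,dp,dq,dv,dz,fh,fl,fp,fq,fv,fz,hl,hp,hq,hz,lp,lq,lv,pq,pv,pz,qv,qz,vz
∂2: piv[adf,adq,adv,adz,afh,afp,afq,afv,afz,ahq,alv,apz,aqv,aqz,avz,dfh,dfl,dfp,dhl,dlp,dlq,dlv,dpq,dpv] rk=24  ker:dfq,dfv,dhq,dpz,dqv,dqz,dvz,fhl,fhq,flq,fpz,hlq,lpq,lpv,lqv,pqv,pvz,qvz
∂3: piv[adfv,adqz,afhq,afpz,dfhl,dfhq,dflq,dhlq,dlpq,dlpv,dlqv,dpqv] rk=12  ker:fhlq,lpqv
∂1c = 0
c vs im∂2: reduces to 0 ⇒ boundary

cycle:yes boundary:yes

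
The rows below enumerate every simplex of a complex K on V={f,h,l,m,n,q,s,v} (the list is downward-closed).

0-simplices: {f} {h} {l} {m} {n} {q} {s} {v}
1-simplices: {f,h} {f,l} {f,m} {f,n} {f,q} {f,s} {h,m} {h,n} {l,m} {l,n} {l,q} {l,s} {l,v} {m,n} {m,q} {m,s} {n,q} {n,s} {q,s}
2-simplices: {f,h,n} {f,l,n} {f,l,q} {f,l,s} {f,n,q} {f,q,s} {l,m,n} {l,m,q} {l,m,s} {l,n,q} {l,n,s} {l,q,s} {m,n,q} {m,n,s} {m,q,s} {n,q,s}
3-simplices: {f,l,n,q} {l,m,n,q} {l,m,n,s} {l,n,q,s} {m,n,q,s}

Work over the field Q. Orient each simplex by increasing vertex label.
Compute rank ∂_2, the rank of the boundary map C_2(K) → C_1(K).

rank∂_2=10

n_0=8 n_1=19 n_2=16 n_3=5  [Q]
∂1: piv[fh,fl,fm,fn,fq,fs,lv] rk=7  ker:hm,hn,lm,ln,lq,ls,mn,mq,ms,nq,ns,qs
∂2: piv[fhn,fln,flq,fls,fnq,fqs,lmn,lmq,lms,lns] rk=10  ker:lnq,lqs,mnq,mns,mqs,nqs
∂3: piv[flnq,lmnq,lmns,lnqs,mnqs] rk=5
rk∂_2=10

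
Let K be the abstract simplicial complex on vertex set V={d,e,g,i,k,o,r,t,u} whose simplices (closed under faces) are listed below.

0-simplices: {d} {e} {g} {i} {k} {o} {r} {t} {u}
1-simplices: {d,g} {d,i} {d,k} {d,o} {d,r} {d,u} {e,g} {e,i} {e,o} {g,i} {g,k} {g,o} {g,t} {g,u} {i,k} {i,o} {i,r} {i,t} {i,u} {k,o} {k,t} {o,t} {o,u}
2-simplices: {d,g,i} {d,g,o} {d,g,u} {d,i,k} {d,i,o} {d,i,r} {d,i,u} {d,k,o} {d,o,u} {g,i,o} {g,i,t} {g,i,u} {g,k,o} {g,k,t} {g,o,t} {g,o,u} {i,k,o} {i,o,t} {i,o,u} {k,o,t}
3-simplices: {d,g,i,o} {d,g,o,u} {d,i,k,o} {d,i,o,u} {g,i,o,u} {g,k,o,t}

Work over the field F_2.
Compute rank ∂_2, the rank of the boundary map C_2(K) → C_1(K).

rank∂_2=13

n_0=9 n_1=23 n_2=20 n_3=6  [Z2]
∂1: piv[dg,di,dk,do,dr,du,eg,gt] rk=8  ker:ei,eo,gi,gk,go,gu,ik,io,ir,it,iu,ko,kt,ot,ou
∂2: piv[dgi,dgo,dgu,dik,dio,dir,diu,dko,dou,git,gko,gkt,got] rk=13  ker:gio,giu,gou,iko,iot,iou,kot
∂3: piv[dgio,dgou,diko,diou,giou,gkot] rk=6
rk∂_2=13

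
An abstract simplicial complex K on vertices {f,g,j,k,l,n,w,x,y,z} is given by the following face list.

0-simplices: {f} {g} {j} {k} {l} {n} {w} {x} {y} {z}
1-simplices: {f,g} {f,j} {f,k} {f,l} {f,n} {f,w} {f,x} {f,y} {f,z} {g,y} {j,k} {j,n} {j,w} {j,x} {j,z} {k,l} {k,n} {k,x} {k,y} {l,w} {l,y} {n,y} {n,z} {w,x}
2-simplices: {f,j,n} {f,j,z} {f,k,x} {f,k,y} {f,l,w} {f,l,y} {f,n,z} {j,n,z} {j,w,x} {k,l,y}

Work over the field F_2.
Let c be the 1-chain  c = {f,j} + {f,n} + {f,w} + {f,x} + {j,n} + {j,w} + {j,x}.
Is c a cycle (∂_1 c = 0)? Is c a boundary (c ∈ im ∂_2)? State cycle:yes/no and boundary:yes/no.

n_0=10 n_1=24 n_2=10  [Z2]
∂1: piv[fg,fj,fk,fl,fn,fw,fx,fy,fz] rk=9  ker:gy,jk,jn,jw,jx,jz,kl,kn,kx,ky,lw,ly,ny,nz,wx
∂2: piv[fjn,fjz,fkx,fky,flw,fly,fnz,jwx,kly] rk=9  ker:jnz
∂1c = 0
c vs im∂2: residual ≠ 0 ⇒ not boundary

cycle:yes boundary:no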